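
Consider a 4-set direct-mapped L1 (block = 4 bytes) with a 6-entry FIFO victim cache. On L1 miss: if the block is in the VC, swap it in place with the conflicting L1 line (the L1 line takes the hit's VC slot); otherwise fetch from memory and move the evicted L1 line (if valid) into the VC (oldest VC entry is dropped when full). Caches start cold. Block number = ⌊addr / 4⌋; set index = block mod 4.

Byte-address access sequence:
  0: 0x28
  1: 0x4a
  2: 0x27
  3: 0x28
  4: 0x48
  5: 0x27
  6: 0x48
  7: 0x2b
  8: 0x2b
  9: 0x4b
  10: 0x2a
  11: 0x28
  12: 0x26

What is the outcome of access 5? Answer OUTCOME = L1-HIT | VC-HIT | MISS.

#0 0x28→b10/s2 MISS; vc=[]
#1 0x4a→b18/s2 MISS; vc=[10]
#2 0x27→b9/s1 MISS; vc=[10]
#3 0x28→b10/s2 VC-HIT; vc=[18]
#4 0x48→b18/s2 VC-HIT; vc=[10]
#5 0x27→b9/s1 L1-HIT; vc=[10]
#6 0x48→b18/s2 L1-HIT; vc=[10]
#7 0x2b→b10/s2 VC-HIT; vc=[18]
#8 0x2b→b10/s2 L1-HIT; vc=[18]
#9 0x4b→b18/s2 VC-HIT; vc=[10]
#10 0x2a→b10/s2 VC-HIT; vc=[18]
#11 0x28→b10/s2 L1-HIT; vc=[18]
#12 0x26→b9/s1 L1-HIT; vc=[18]

OUTCOME = L1-HIT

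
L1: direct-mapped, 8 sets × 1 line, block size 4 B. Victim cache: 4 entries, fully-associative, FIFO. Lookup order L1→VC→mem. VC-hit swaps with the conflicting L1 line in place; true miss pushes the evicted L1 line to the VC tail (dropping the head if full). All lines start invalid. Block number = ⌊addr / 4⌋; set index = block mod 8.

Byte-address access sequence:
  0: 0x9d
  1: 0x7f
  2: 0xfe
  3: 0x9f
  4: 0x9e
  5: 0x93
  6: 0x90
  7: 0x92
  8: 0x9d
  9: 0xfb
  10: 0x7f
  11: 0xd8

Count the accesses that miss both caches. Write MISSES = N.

0: 0x9d (blk 39, set 7) → MISS  vc=[]
1: 0x7f (blk 31, set 7) → MISS  vc=[39]
2: 0xfe (blk 63, set 7) → MISS  vc=[39, 31]
3: 0x9f (blk 39, set 7) → VC-HIT  vc=[63, 31]
4: 0x9e (blk 39, set 7) → L1-HIT  vc=[63, 31]
5: 0x93 (blk 36, set 4) → MISS  vc=[63, 31]
6: 0x90 (blk 36, set 4) → L1-HIT  vc=[63, 31]
7: 0x92 (blk 36, set 4) → L1-HIT  vc=[63, 31]
8: 0x9d (blk 39, set 7) → L1-HIT  vc=[63, 31]
9: 0xfb (blk 62, set 6) → MISS  vc=[63, 31]
10: 0x7f (blk 31, set 7) → VC-HIT  vc=[63, 39]
11: 0xd8 (blk 54, set 6) → MISS  vc=[63, 39, 62]

MISSES = 6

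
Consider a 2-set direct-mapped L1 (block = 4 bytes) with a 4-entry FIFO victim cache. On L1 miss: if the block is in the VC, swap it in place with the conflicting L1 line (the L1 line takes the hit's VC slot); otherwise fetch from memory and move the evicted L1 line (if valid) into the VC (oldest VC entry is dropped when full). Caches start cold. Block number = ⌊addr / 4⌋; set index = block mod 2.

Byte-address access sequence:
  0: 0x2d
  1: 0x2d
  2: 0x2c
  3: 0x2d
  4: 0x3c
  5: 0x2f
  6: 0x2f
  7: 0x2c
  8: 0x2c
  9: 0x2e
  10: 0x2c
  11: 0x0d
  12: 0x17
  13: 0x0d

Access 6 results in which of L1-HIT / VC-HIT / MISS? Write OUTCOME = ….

OUTCOME = L1-HIT

  [0] addr=0x2d blk=11 s=1: MISS | VC []
  [1] addr=0x2d blk=11 s=1: L1-HIT | VC []
  [2] addr=0x2c blk=11 s=1: L1-HIT | VC []
  [3] addr=0x2d blk=11 s=1: L1-HIT | VC []
  [4] addr=0x3c blk=15 s=1: MISS | VC [11]
  [5] addr=0x2f blk=11 s=1: VC-HIT | VC [15]
  [6] addr=0x2f blk=11 s=1: L1-HIT | VC [15]
  [7] addr=0x2c blk=11 s=1: L1-HIT | VC [15]
  [8] addr=0x2c blk=11 s=1: L1-HIT | VC [15]
  [9] addr=0x2e blk=11 s=1: L1-HIT | VC [15]
  [10] addr=0x2c blk=11 s=1: L1-HIT | VC [15]
  [11] addr=0xd blk=3 s=1: MISS | VC [15, 11]
  [12] addr=0x17 blk=5 s=1: MISS | VC [15, 11, 3]
  [13] addr=0xd blk=3 s=1: VC-HIT | VC [15, 11, 5]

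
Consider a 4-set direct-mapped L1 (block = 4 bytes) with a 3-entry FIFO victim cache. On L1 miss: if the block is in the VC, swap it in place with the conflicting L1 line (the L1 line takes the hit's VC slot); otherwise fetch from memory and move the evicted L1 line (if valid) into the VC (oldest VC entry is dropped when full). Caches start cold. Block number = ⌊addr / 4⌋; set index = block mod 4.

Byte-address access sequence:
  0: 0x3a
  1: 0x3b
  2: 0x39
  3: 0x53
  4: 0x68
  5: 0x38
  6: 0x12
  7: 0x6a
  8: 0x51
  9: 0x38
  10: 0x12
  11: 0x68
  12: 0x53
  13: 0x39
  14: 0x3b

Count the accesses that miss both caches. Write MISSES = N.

  [0] addr=0x3a blk=14 s=2: MISS | VC []
  [1] addr=0x3b blk=14 s=2: L1-HIT | VC []
  [2] addr=0x39 blk=14 s=2: L1-HIT | VC []
  [3] addr=0x53 blk=20 s=0: MISS | VC []
  [4] addr=0x68 blk=26 s=2: MISS | VC [14]
  [5] addr=0x38 blk=14 s=2: VC-HIT | VC [26]
  [6] addr=0x12 blk=4 s=0: MISS | VC [26, 20]
  [7] addr=0x6a blk=26 s=2: VC-HIT | VC [14, 20]
  [8] addr=0x51 blk=20 s=0: VC-HIT | VC [14, 4]
  [9] addr=0x38 blk=14 s=2: VC-HIT | VC [26, 4]
  [10] addr=0x12 blk=4 s=0: VC-HIT | VC [26, 20]
  [11] addr=0x68 blk=26 s=2: VC-HIT | VC [14, 20]
  [12] addr=0x53 blk=20 s=0: VC-HIT | VC [14, 4]
  [13] addr=0x39 blk=14 s=2: VC-HIT | VC [26, 4]
  [14] addr=0x3b blk=14 s=2: L1-HIT | VC [26, 4]

MISSES = 4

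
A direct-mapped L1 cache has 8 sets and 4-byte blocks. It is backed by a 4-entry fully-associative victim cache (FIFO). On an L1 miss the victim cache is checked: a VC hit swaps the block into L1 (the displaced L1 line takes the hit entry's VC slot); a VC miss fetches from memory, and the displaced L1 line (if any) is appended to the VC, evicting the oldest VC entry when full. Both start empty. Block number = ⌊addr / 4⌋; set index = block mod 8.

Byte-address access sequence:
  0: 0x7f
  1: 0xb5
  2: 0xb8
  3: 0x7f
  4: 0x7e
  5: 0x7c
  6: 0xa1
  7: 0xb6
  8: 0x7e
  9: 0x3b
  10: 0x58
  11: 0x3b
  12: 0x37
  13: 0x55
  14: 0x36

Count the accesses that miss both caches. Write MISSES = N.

MISSES = 8

0: 0x7f (blk 31, set 7) → MISS  vc=[]
1: 0xb5 (blk 45, set 5) → MISS  vc=[]
2: 0xb8 (blk 46, set 6) → MISS  vc=[]
3: 0x7f (blk 31, set 7) → L1-HIT  vc=[]
4: 0x7e (blk 31, set 7) → L1-HIT  vc=[]
5: 0x7c (blk 31, set 7) → L1-HIT  vc=[]
6: 0xa1 (blk 40, set 0) → MISS  vc=[]
7: 0xb6 (blk 45, set 5) → L1-HIT  vc=[]
8: 0x7e (blk 31, set 7) → L1-HIT  vc=[]
9: 0x3b (blk 14, set 6) → MISS  vc=[46]
10: 0x58 (blk 22, set 6) → MISS  vc=[46, 14]
11: 0x3b (blk 14, set 6) → VC-HIT  vc=[46, 22]
12: 0x37 (blk 13, set 5) → MISS  vc=[46, 22, 45]
13: 0x55 (blk 21, set 5) → MISS  vc=[46, 22, 45, 13]
14: 0x36 (blk 13, set 5) → VC-HIT  vc=[46, 22, 45, 21]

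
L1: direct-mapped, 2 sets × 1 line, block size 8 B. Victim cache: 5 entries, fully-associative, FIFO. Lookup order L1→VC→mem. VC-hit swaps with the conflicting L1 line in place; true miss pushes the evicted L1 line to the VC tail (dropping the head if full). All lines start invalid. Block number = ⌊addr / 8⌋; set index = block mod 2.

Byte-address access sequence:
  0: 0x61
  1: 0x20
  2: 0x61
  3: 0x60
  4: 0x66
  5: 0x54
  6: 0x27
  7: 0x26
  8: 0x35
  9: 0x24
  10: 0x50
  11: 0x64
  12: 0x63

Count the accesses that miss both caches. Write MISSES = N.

#0 0x61→b12/s0 MISS; vc=[]
#1 0x20→b4/s0 MISS; vc=[12]
#2 0x61→b12/s0 VC-HIT; vc=[4]
#3 0x60→b12/s0 L1-HIT; vc=[4]
#4 0x66→b12/s0 L1-HIT; vc=[4]
#5 0x54→b10/s0 MISS; vc=[4,12]
#6 0x27→b4/s0 VC-HIT; vc=[10,12]
#7 0x26→b4/s0 L1-HIT; vc=[10,12]
#8 0x35→b6/s0 MISS; vc=[10,12,4]
#9 0x24→b4/s0 VC-HIT; vc=[10,12,6]
#10 0x50→b10/s0 VC-HIT; vc=[4,12,6]
#11 0x64→b12/s0 VC-HIT; vc=[4,10,6]
#12 0x63→b12/s0 L1-HIT; vc=[4,10,6]

MISSES = 4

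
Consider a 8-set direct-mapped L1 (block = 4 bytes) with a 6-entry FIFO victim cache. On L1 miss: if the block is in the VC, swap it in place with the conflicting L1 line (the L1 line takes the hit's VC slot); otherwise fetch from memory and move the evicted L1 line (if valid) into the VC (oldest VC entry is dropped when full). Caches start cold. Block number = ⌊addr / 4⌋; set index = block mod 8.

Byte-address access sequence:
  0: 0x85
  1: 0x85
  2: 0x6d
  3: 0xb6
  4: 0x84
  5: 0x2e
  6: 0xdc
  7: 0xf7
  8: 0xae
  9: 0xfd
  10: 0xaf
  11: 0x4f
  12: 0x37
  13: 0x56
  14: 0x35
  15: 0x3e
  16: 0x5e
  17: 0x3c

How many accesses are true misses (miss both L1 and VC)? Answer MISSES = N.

MISSES = 13

#0 0x85→b33/s1 MISS; vc=[]
#1 0x85→b33/s1 L1-HIT; vc=[]
#2 0x6d→b27/s3 MISS; vc=[]
#3 0xb6→b45/s5 MISS; vc=[]
#4 0x84→b33/s1 L1-HIT; vc=[]
#5 0x2e→b11/s3 MISS; vc=[27]
#6 0xdc→b55/s7 MISS; vc=[27]
#7 0xf7→b61/s5 MISS; vc=[27,45]
#8 0xae→b43/s3 MISS; vc=[27,45,11]
#9 0xfd→b63/s7 MISS; vc=[27,45,11,55]
#10 0xaf→b43/s3 L1-HIT; vc=[27,45,11,55]
#11 0x4f→b19/s3 MISS; vc=[27,45,11,55,43]
#12 0x37→b13/s5 MISS; vc=[27,45,11,55,43,61]
#13 0x56→b21/s5 MISS; vc=[45,11,55,43,61,13]
#14 0x35→b13/s5 VC-HIT; vc=[45,11,55,43,61,21]
#15 0x3e→b15/s7 MISS; vc=[11,55,43,61,21,63]
#16 0x5e→b23/s7 MISS; vc=[55,43,61,21,63,15]
#17 0x3c→b15/s7 VC-HIT; vc=[55,43,61,21,63,23]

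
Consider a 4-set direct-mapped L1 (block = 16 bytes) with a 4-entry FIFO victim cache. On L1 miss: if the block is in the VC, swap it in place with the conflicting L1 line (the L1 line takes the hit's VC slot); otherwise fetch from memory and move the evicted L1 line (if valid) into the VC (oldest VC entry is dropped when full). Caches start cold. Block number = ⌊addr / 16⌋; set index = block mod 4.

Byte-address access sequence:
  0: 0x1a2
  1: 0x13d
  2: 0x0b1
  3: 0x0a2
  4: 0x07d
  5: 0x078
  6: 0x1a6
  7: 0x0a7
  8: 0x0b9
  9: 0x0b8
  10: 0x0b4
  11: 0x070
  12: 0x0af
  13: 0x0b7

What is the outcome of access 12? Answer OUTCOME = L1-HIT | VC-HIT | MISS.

  [0] addr=0x1a2 blk=26 s=2: MISS | VC []
  [1] addr=0x13d blk=19 s=3: MISS | VC []
  [2] addr=0xb1 blk=11 s=3: MISS | VC [19]
  [3] addr=0xa2 blk=10 s=2: MISS | VC [19, 26]
  [4] addr=0x7d blk=7 s=3: MISS | VC [19, 26, 11]
  [5] addr=0x78 blk=7 s=3: L1-HIT | VC [19, 26, 11]
  [6] addr=0x1a6 blk=26 s=2: VC-HIT | VC [19, 10, 11]
  [7] addr=0xa7 blk=10 s=2: VC-HIT | VC [19, 26, 11]
  [8] addr=0xb9 blk=11 s=3: VC-HIT | VC [19, 26, 7]
  [9] addr=0xb8 blk=11 s=3: L1-HIT | VC [19, 26, 7]
  [10] addr=0xb4 blk=11 s=3: L1-HIT | VC [19, 26, 7]
  [11] addr=0x70 blk=7 s=3: VC-HIT | VC [19, 26, 11]
  [12] addr=0xaf blk=10 s=2: L1-HIT | VC [19, 26, 11]
  [13] addr=0xb7 blk=11 s=3: VC-HIT | VC [19, 26, 7]

OUTCOME = L1-HIT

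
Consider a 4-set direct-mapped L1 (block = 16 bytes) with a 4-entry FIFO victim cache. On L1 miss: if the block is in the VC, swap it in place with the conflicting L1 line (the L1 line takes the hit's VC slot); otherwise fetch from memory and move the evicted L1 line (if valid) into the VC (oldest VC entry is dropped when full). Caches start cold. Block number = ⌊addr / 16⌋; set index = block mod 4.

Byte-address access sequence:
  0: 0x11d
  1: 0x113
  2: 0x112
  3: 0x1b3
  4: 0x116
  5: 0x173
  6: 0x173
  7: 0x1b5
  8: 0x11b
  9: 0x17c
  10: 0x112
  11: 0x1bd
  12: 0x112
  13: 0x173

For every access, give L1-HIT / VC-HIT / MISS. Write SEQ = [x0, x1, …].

SEQ = [MISS, L1-HIT, L1-HIT, MISS, L1-HIT, MISS, L1-HIT, VC-HIT, L1-HIT, VC-HIT, L1-HIT, VC-HIT, L1-HIT, VC-HIT]

  [0] addr=0x11d blk=17 s=1: MISS | VC []
  [1] addr=0x113 blk=17 s=1: L1-HIT | VC []
  [2] addr=0x112 blk=17 s=1: L1-HIT | VC []
  [3] addr=0x1b3 blk=27 s=3: MISS | VC []
  [4] addr=0x116 blk=17 s=1: L1-HIT | VC []
  [5] addr=0x173 blk=23 s=3: MISS | VC [27]
  [6] addr=0x173 blk=23 s=3: L1-HIT | VC [27]
  [7] addr=0x1b5 blk=27 s=3: VC-HIT | VC [23]
  [8] addr=0x11b blk=17 s=1: L1-HIT | VC [23]
  [9] addr=0x17c blk=23 s=3: VC-HIT | VC [27]
  [10] addr=0x112 blk=17 s=1: L1-HIT | VC [27]
  [11] addr=0x1bd blk=27 s=3: VC-HIT | VC [23]
  [12] addr=0x112 blk=17 s=1: L1-HIT | VC [23]
  [13] addr=0x173 blk=23 s=3: VC-HIT | VC [27]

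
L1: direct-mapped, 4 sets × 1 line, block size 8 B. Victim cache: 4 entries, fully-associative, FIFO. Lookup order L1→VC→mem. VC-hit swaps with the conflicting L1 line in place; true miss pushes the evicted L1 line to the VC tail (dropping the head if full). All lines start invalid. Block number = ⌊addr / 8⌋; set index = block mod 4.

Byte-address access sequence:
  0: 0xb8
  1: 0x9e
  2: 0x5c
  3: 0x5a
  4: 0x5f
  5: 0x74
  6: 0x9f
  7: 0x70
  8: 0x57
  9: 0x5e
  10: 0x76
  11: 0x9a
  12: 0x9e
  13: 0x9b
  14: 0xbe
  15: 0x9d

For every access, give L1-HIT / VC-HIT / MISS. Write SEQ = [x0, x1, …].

  [0] addr=0xb8 blk=23 s=3: MISS | VC []
  [1] addr=0x9e blk=19 s=3: MISS | VC [23]
  [2] addr=0x5c blk=11 s=3: MISS | VC [23, 19]
  [3] addr=0x5a blk=11 s=3: L1-HIT | VC [23, 19]
  [4] addr=0x5f blk=11 s=3: L1-HIT | VC [23, 19]
  [5] addr=0x74 blk=14 s=2: MISS | VC [23, 19]
  [6] addr=0x9f blk=19 s=3: VC-HIT | VC [23, 11]
  [7] addr=0x70 blk=14 s=2: L1-HIT | VC [23, 11]
  [8] addr=0x57 blk=10 s=2: MISS | VC [23, 11, 14]
  [9] addr=0x5e blk=11 s=3: VC-HIT | VC [23, 19, 14]
  [10] addr=0x76 blk=14 s=2: VC-HIT | VC [23, 19, 10]
  [11] addr=0x9a blk=19 s=3: VC-HIT | VC [23, 11, 10]
  [12] addr=0x9e blk=19 s=3: L1-HIT | VC [23, 11, 10]
  [13] addr=0x9b blk=19 s=3: L1-HIT | VC [23, 11, 10]
  [14] addr=0xbe blk=23 s=3: VC-HIT | VC [19, 11, 10]
  [15] addr=0x9d blk=19 s=3: VC-HIT | VC [23, 11, 10]

SEQ = [MISS, MISS, MISS, L1-HIT, L1-HIT, MISS, VC-HIT, L1-HIT, MISS, VC-HIT, VC-HIT, VC-HIT, L1-HIT, L1-HIT, VC-HIT, VC-HIT]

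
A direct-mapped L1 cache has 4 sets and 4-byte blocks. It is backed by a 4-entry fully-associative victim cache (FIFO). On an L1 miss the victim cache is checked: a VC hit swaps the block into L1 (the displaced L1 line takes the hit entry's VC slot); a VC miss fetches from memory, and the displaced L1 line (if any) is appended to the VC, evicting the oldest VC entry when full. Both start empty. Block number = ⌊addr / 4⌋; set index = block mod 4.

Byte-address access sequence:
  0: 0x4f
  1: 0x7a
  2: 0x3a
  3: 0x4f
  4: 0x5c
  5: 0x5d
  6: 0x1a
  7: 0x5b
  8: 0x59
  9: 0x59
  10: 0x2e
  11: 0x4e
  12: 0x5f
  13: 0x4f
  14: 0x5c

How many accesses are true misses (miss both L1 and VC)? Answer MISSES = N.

MISSES = 7

#0 0x4f→b19/s3 MISS; vc=[]
#1 0x7a→b30/s2 MISS; vc=[]
#2 0x3a→b14/s2 MISS; vc=[30]
#3 0x4f→b19/s3 L1-HIT; vc=[30]
#4 0x5c→b23/s3 MISS; vc=[30,19]
#5 0x5d→b23/s3 L1-HIT; vc=[30,19]
#6 0x1a→b6/s2 MISS; vc=[30,19,14]
#7 0x5b→b22/s2 MISS; vc=[30,19,14,6]
#8 0x59→b22/s2 L1-HIT; vc=[30,19,14,6]
#9 0x59→b22/s2 L1-HIT; vc=[30,19,14,6]
#10 0x2e→b11/s3 MISS; vc=[19,14,6,23]
#11 0x4e→b19/s3 VC-HIT; vc=[11,14,6,23]
#12 0x5f→b23/s3 VC-HIT; vc=[11,14,6,19]
#13 0x4f→b19/s3 VC-HIT; vc=[11,14,6,23]
#14 0x5c→b23/s3 VC-HIT; vc=[11,14,6,19]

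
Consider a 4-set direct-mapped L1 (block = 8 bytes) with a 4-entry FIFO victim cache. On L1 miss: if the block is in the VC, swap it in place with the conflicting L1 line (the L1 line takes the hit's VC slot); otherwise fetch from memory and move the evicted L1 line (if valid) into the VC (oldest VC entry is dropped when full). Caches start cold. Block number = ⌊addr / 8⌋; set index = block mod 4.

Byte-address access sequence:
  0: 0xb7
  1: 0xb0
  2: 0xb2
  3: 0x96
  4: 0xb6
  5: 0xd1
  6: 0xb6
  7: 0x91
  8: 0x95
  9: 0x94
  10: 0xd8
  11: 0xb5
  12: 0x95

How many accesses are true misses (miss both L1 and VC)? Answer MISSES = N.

MISSES = 4

  [0] addr=0xb7 blk=22 s=2: MISS | VC []
  [1] addr=0xb0 blk=22 s=2: L1-HIT | VC []
  [2] addr=0xb2 blk=22 s=2: L1-HIT | VC []
  [3] addr=0x96 blk=18 s=2: MISS | VC [22]
  [4] addr=0xb6 blk=22 s=2: VC-HIT | VC [18]
  [5] addr=0xd1 blk=26 s=2: MISS | VC [18, 22]
  [6] addr=0xb6 blk=22 s=2: VC-HIT | VC [18, 26]
  [7] addr=0x91 blk=18 s=2: VC-HIT | VC [22, 26]
  [8] addr=0x95 blk=18 s=2: L1-HIT | VC [22, 26]
  [9] addr=0x94 blk=18 s=2: L1-HIT | VC [22, 26]
  [10] addr=0xd8 blk=27 s=3: MISS | VC [22, 26]
  [11] addr=0xb5 blk=22 s=2: VC-HIT | VC [18, 26]
  [12] addr=0x95 blk=18 s=2: VC-HIT | VC [22, 26]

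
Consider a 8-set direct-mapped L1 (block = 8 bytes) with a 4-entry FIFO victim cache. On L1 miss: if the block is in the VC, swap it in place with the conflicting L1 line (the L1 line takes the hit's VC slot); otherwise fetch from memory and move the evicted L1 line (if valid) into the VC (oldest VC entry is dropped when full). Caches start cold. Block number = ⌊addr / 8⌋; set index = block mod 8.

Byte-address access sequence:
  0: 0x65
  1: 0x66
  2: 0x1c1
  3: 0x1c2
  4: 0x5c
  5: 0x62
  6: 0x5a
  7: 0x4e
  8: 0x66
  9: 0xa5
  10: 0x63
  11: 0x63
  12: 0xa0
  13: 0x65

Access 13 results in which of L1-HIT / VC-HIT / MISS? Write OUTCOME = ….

OUTCOME = VC-HIT

#0 0x65→b12/s4 MISS; vc=[]
#1 0x66→b12/s4 L1-HIT; vc=[]
#2 0x1c1→b56/s0 MISS; vc=[]
#3 0x1c2→b56/s0 L1-HIT; vc=[]
#4 0x5c→b11/s3 MISS; vc=[]
#5 0x62→b12/s4 L1-HIT; vc=[]
#6 0x5a→b11/s3 L1-HIT; vc=[]
#7 0x4e→b9/s1 MISS; vc=[]
#8 0x66→b12/s4 L1-HIT; vc=[]
#9 0xa5→b20/s4 MISS; vc=[12]
#10 0x63→b12/s4 VC-HIT; vc=[20]
#11 0x63→b12/s4 L1-HIT; vc=[20]
#12 0xa0→b20/s4 VC-HIT; vc=[12]
#13 0x65→b12/s4 VC-HIT; vc=[20]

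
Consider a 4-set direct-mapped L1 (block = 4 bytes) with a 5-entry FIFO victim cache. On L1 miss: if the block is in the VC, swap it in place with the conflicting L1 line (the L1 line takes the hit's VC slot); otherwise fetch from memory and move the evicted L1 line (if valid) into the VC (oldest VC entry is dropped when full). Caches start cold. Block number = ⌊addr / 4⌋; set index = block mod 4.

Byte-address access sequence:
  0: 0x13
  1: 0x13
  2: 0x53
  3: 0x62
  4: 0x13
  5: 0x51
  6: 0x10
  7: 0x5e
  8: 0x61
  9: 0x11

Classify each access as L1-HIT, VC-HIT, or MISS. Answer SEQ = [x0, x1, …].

#0 0x13→b4/s0 MISS; vc=[]
#1 0x13→b4/s0 L1-HIT; vc=[]
#2 0x53→b20/s0 MISS; vc=[4]
#3 0x62→b24/s0 MISS; vc=[4,20]
#4 0x13→b4/s0 VC-HIT; vc=[24,20]
#5 0x51→b20/s0 VC-HIT; vc=[24,4]
#6 0x10→b4/s0 VC-HIT; vc=[24,20]
#7 0x5e→b23/s3 MISS; vc=[24,20]
#8 0x61→b24/s0 VC-HIT; vc=[4,20]
#9 0x11→b4/s0 VC-HIT; vc=[24,20]

SEQ = [MISS, L1-HIT, MISS, MISS, VC-HIT, VC-HIT, VC-HIT, MISS, VC-HIT, VC-HIT]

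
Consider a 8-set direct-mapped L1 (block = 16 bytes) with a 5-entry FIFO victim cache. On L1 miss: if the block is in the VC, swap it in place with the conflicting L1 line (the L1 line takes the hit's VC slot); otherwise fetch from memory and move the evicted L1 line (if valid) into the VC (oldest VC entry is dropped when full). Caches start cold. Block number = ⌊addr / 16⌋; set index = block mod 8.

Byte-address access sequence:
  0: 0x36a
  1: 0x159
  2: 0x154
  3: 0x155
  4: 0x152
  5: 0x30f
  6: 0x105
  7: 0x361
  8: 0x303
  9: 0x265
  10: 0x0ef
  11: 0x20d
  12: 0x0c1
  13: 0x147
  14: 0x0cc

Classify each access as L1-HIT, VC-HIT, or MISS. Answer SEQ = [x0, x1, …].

SEQ = [MISS, MISS, L1-HIT, L1-HIT, L1-HIT, MISS, MISS, L1-HIT, VC-HIT, MISS, MISS, MISS, MISS, MISS, VC-HIT]

0: 0x36a (blk 54, set 6) → MISS  vc=[]
1: 0x159 (blk 21, set 5) → MISS  vc=[]
2: 0x154 (blk 21, set 5) → L1-HIT  vc=[]
3: 0x155 (blk 21, set 5) → L1-HIT  vc=[]
4: 0x152 (blk 21, set 5) → L1-HIT  vc=[]
5: 0x30f (blk 48, set 0) → MISS  vc=[]
6: 0x105 (blk 16, set 0) → MISS  vc=[48]
7: 0x361 (blk 54, set 6) → L1-HIT  vc=[48]
8: 0x303 (blk 48, set 0) → VC-HIT  vc=[16]
9: 0x265 (blk 38, set 6) → MISS  vc=[16, 54]
10: 0xef (blk 14, set 6) → MISS  vc=[16, 54, 38]
11: 0x20d (blk 32, set 0) → MISS  vc=[16, 54, 38, 48]
12: 0xc1 (blk 12, set 4) → MISS  vc=[16, 54, 38, 48]
13: 0x147 (blk 20, set 4) → MISS  vc=[16, 54, 38, 48, 12]
14: 0xcc (blk 12, set 4) → VC-HIT  vc=[16, 54, 38, 48, 20]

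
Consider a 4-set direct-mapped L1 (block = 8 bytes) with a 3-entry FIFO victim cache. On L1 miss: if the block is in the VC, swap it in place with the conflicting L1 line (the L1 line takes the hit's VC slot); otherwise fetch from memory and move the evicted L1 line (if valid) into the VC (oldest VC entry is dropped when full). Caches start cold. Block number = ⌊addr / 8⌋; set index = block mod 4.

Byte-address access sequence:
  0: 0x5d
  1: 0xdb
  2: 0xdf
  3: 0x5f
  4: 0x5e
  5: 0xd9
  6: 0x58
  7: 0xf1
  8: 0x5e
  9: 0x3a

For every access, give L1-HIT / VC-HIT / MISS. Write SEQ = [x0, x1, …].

SEQ = [MISS, MISS, L1-HIT, VC-HIT, L1-HIT, VC-HIT, VC-HIT, MISS, L1-HIT, MISS]

0: 0x5d (blk 11, set 3) → MISS  vc=[]
1: 0xdb (blk 27, set 3) → MISS  vc=[11]
2: 0xdf (blk 27, set 3) → L1-HIT  vc=[11]
3: 0x5f (blk 11, set 3) → VC-HIT  vc=[27]
4: 0x5e (blk 11, set 3) → L1-HIT  vc=[27]
5: 0xd9 (blk 27, set 3) → VC-HIT  vc=[11]
6: 0x58 (blk 11, set 3) → VC-HIT  vc=[27]
7: 0xf1 (blk 30, set 2) → MISS  vc=[27]
8: 0x5e (blk 11, set 3) → L1-HIT  vc=[27]
9: 0x3a (blk 7, set 3) → MISS  vc=[27, 11]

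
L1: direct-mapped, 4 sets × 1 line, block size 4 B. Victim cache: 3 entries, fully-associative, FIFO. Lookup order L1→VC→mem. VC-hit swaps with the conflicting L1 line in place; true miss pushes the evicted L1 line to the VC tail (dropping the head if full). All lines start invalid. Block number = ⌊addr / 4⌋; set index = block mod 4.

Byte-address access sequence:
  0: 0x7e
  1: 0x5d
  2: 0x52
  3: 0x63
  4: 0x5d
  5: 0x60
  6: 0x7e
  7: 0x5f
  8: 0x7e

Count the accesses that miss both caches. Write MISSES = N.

MISSES = 4

#0 0x7e→b31/s3 MISS; vc=[]
#1 0x5d→b23/s3 MISS; vc=[31]
#2 0x52→b20/s0 MISS; vc=[31]
#3 0x63→b24/s0 MISS; vc=[31,20]
#4 0x5d→b23/s3 L1-HIT; vc=[31,20]
#5 0x60→b24/s0 L1-HIT; vc=[31,20]
#6 0x7e→b31/s3 VC-HIT; vc=[23,20]
#7 0x5f→b23/s3 VC-HIT; vc=[31,20]
#8 0x7e→b31/s3 VC-HIT; vc=[23,20]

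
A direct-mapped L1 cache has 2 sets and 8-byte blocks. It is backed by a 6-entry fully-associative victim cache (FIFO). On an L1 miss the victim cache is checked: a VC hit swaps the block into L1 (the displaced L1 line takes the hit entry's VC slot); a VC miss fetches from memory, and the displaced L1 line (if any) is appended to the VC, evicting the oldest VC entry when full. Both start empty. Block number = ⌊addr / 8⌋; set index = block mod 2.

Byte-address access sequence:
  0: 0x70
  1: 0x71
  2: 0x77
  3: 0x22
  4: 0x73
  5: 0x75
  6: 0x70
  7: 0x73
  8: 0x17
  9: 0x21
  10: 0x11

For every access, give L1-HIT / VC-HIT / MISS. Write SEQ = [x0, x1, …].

SEQ = [MISS, L1-HIT, L1-HIT, MISS, VC-HIT, L1-HIT, L1-HIT, L1-HIT, MISS, VC-HIT, VC-HIT]

#0 0x70→b14/s0 MISS; vc=[]
#1 0x71→b14/s0 L1-HIT; vc=[]
#2 0x77→b14/s0 L1-HIT; vc=[]
#3 0x22→b4/s0 MISS; vc=[14]
#4 0x73→b14/s0 VC-HIT; vc=[4]
#5 0x75→b14/s0 L1-HIT; vc=[4]
#6 0x70→b14/s0 L1-HIT; vc=[4]
#7 0x73→b14/s0 L1-HIT; vc=[4]
#8 0x17→b2/s0 MISS; vc=[4,14]
#9 0x21→b4/s0 VC-HIT; vc=[2,14]
#10 0x11→b2/s0 VC-HIT; vc=[4,14]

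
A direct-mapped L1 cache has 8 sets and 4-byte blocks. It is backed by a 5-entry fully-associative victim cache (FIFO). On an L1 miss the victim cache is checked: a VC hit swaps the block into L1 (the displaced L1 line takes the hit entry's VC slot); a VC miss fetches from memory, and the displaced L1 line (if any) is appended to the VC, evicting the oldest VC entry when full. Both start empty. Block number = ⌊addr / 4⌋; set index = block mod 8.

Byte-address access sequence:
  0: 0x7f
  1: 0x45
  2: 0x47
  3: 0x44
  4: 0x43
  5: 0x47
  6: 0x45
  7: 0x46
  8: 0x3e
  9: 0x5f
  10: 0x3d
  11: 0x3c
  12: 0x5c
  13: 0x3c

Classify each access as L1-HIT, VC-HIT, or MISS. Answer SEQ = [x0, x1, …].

SEQ = [MISS, MISS, L1-HIT, L1-HIT, MISS, L1-HIT, L1-HIT, L1-HIT, MISS, MISS, VC-HIT, L1-HIT, VC-HIT, VC-HIT]

#0 0x7f→b31/s7 MISS; vc=[]
#1 0x45→b17/s1 MISS; vc=[]
#2 0x47→b17/s1 L1-HIT; vc=[]
#3 0x44→b17/s1 L1-HIT; vc=[]
#4 0x43→b16/s0 MISS; vc=[]
#5 0x47→b17/s1 L1-HIT; vc=[]
#6 0x45→b17/s1 L1-HIT; vc=[]
#7 0x46→b17/s1 L1-HIT; vc=[]
#8 0x3e→b15/s7 MISS; vc=[31]
#9 0x5f→b23/s7 MISS; vc=[31,15]
#10 0x3d→b15/s7 VC-HIT; vc=[31,23]
#11 0x3c→b15/s7 L1-HIT; vc=[31,23]
#12 0x5c→b23/s7 VC-HIT; vc=[31,15]
#13 0x3c→b15/s7 VC-HIT; vc=[31,23]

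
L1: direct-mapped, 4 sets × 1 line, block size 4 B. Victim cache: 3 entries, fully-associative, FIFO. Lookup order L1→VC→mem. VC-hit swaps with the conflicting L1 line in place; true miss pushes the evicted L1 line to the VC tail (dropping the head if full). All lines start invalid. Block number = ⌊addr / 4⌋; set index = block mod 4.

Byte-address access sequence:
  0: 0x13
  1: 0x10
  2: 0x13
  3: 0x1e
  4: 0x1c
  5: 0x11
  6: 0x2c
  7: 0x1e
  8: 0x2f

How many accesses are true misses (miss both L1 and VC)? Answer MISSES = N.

MISSES = 3

#0 0x13→b4/s0 MISS; vc=[]
#1 0x10→b4/s0 L1-HIT; vc=[]
#2 0x13→b4/s0 L1-HIT; vc=[]
#3 0x1e→b7/s3 MISS; vc=[]
#4 0x1c→b7/s3 L1-HIT; vc=[]
#5 0x11→b4/s0 L1-HIT; vc=[]
#6 0x2c→b11/s3 MISS; vc=[7]
#7 0x1e→b7/s3 VC-HIT; vc=[11]
#8 0x2f→b11/s3 VC-HIT; vc=[7]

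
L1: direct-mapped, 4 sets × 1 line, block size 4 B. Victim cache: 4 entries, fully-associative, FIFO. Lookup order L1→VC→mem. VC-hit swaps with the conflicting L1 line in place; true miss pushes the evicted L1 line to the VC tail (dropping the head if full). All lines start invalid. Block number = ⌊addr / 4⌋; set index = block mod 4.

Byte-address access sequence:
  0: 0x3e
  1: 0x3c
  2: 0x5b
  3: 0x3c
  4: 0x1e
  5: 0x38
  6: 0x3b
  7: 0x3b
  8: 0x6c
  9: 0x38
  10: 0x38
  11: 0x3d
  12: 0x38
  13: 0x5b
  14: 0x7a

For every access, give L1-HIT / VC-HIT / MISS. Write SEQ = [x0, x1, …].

  [0] addr=0x3e blk=15 s=3: MISS | VC []
  [1] addr=0x3c blk=15 s=3: L1-HIT | VC []
  [2] addr=0x5b blk=22 s=2: MISS | VC []
  [3] addr=0x3c blk=15 s=3: L1-HIT | VC []
  [4] addr=0x1e blk=7 s=3: MISS | VC [15]
  [5] addr=0x38 blk=14 s=2: MISS | VC [15, 22]
  [6] addr=0x3b blk=14 s=2: L1-HIT | VC [15, 22]
  [7] addr=0x3b blk=14 s=2: L1-HIT | VC [15, 22]
  [8] addr=0x6c blk=27 s=3: MISS | VC [15, 22, 7]
  [9] addr=0x38 blk=14 s=2: L1-HIT | VC [15, 22, 7]
  [10] addr=0x38 blk=14 s=2: L1-HIT | VC [15, 22, 7]
  [11] addr=0x3d blk=15 s=3: VC-HIT | VC [27, 22, 7]
  [12] addr=0x38 blk=14 s=2: L1-HIT | VC [27, 22, 7]
  [13] addr=0x5b blk=22 s=2: VC-HIT | VC [27, 14, 7]
  [14] addr=0x7a blk=30 s=2: MISS | VC [27, 14, 7, 22]

SEQ = [MISS, L1-HIT, MISS, L1-HIT, MISS, MISS, L1-HIT, L1-HIT, MISS, L1-HIT, L1-HIT, VC-HIT, L1-HIT, VC-HIT, MISS]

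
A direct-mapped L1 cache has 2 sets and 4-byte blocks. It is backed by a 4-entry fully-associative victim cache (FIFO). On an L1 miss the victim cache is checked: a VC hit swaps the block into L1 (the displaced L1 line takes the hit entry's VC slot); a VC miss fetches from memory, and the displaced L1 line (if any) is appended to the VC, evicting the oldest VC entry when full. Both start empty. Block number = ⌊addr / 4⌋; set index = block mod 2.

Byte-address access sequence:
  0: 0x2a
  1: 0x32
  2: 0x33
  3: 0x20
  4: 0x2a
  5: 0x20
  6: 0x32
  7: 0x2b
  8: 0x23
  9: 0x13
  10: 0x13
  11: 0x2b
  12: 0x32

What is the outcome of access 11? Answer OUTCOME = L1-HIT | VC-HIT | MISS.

0: 0x2a (blk 10, set 0) → MISS  vc=[]
1: 0x32 (blk 12, set 0) → MISS  vc=[10]
2: 0x33 (blk 12, set 0) → L1-HIT  vc=[10]
3: 0x20 (blk 8, set 0) → MISS  vc=[10, 12]
4: 0x2a (blk 10, set 0) → VC-HIT  vc=[8, 12]
5: 0x20 (blk 8, set 0) → VC-HIT  vc=[10, 12]
6: 0x32 (blk 12, set 0) → VC-HIT  vc=[10, 8]
7: 0x2b (blk 10, set 0) → VC-HIT  vc=[12, 8]
8: 0x23 (blk 8, set 0) → VC-HIT  vc=[12, 10]
9: 0x13 (blk 4, set 0) → MISS  vc=[12, 10, 8]
10: 0x13 (blk 4, set 0) → L1-HIT  vc=[12, 10, 8]
11: 0x2b (blk 10, set 0) → VC-HIT  vc=[12, 4, 8]
12: 0x32 (blk 12, set 0) → VC-HIT  vc=[10, 4, 8]

OUTCOME = VC-HIT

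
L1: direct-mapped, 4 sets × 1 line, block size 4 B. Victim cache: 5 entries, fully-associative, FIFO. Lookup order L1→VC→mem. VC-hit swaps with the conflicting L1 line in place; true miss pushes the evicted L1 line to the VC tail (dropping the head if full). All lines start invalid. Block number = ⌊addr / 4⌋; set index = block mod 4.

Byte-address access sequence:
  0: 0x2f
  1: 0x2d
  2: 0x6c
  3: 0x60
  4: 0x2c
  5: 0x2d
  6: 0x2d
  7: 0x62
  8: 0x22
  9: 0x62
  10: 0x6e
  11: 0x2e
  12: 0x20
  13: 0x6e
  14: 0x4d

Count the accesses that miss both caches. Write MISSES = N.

  [0] addr=0x2f blk=11 s=3: MISS | VC []
  [1] addr=0x2d blk=11 s=3: L1-HIT | VC []
  [2] addr=0x6c blk=27 s=3: MISS | VC [11]
  [3] addr=0x60 blk=24 s=0: MISS | VC [11]
  [4] addr=0x2c blk=11 s=3: VC-HIT | VC [27]
  [5] addr=0x2d blk=11 s=3: L1-HIT | VC [27]
  [6] addr=0x2d blk=11 s=3: L1-HIT | VC [27]
  [7] addr=0x62 blk=24 s=0: L1-HIT | VC [27]
  [8] addr=0x22 blk=8 s=0: MISS | VC [27, 24]
  [9] addr=0x62 blk=24 s=0: VC-HIT | VC [27, 8]
  [10] addr=0x6e blk=27 s=3: VC-HIT | VC [11, 8]
  [11] addr=0x2e blk=11 s=3: VC-HIT | VC [27, 8]
  [12] addr=0x20 blk=8 s=0: VC-HIT | VC [27, 24]
  [13] addr=0x6e blk=27 s=3: VC-HIT | VC [11, 24]
  [14] addr=0x4d blk=19 s=3: MISS | VC [11, 24, 27]

MISSES = 5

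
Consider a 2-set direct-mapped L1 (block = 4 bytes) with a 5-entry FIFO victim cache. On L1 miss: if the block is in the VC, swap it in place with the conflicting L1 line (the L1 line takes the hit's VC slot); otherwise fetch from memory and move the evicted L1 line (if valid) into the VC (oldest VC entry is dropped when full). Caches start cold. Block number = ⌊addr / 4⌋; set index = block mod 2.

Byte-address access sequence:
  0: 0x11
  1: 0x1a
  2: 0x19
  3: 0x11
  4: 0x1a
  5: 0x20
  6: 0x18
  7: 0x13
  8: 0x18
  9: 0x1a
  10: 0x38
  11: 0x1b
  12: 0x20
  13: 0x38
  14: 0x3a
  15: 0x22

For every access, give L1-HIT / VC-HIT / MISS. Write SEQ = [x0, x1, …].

SEQ = [MISS, MISS, L1-HIT, VC-HIT, VC-HIT, MISS, VC-HIT, VC-HIT, VC-HIT, L1-HIT, MISS, VC-HIT, VC-HIT, VC-HIT, L1-HIT, VC-HIT]

  [0] addr=0x11 blk=4 s=0: MISS | VC []
  [1] addr=0x1a blk=6 s=0: MISS | VC [4]
  [2] addr=0x19 blk=6 s=0: L1-HIT | VC [4]
  [3] addr=0x11 blk=4 s=0: VC-HIT | VC [6]
  [4] addr=0x1a blk=6 s=0: VC-HIT | VC [4]
  [5] addr=0x20 blk=8 s=0: MISS | VC [4, 6]
  [6] addr=0x18 blk=6 s=0: VC-HIT | VC [4, 8]
  [7] addr=0x13 blk=4 s=0: VC-HIT | VC [6, 8]
  [8] addr=0x18 blk=6 s=0: VC-HIT | VC [4, 8]
  [9] addr=0x1a blk=6 s=0: L1-HIT | VC [4, 8]
  [10] addr=0x38 blk=14 s=0: MISS | VC [4, 8, 6]
  [11] addr=0x1b blk=6 s=0: VC-HIT | VC [4, 8, 14]
  [12] addr=0x20 blk=8 s=0: VC-HIT | VC [4, 6, 14]
  [13] addr=0x38 blk=14 s=0: VC-HIT | VC [4, 6, 8]
  [14] addr=0x3a blk=14 s=0: L1-HIT | VC [4, 6, 8]
  [15] addr=0x22 blk=8 s=0: VC-HIT | VC [4, 6, 14]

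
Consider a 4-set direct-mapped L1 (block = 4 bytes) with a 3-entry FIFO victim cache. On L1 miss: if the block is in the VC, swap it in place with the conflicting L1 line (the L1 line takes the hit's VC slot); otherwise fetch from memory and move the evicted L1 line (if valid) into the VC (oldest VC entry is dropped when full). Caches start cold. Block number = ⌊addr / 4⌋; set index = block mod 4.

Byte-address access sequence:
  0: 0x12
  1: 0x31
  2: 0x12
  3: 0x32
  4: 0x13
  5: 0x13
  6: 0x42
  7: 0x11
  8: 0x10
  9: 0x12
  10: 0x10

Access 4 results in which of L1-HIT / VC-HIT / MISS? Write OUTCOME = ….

0: 0x12 (blk 4, set 0) → MISS  vc=[]
1: 0x31 (blk 12, set 0) → MISS  vc=[4]
2: 0x12 (blk 4, set 0) → VC-HIT  vc=[12]
3: 0x32 (blk 12, set 0) → VC-HIT  vc=[4]
4: 0x13 (blk 4, set 0) → VC-HIT  vc=[12]
5: 0x13 (blk 4, set 0) → L1-HIT  vc=[12]
6: 0x42 (blk 16, set 0) → MISS  vc=[12, 4]
7: 0x11 (blk 4, set 0) → VC-HIT  vc=[12, 16]
8: 0x10 (blk 4, set 0) → L1-HIT  vc=[12, 16]
9: 0x12 (blk 4, set 0) → L1-HIT  vc=[12, 16]
10: 0x10 (blk 4, set 0) → L1-HIT  vc=[12, 16]

OUTCOME = VC-HIT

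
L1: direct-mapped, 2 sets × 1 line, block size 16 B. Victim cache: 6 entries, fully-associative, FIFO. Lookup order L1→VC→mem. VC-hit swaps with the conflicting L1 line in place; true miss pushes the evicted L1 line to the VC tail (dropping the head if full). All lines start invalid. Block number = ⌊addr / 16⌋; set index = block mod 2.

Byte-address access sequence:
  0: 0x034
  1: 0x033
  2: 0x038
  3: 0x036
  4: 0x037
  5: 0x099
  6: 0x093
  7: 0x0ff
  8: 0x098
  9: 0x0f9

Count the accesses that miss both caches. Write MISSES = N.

MISSES = 3

  [0] addr=0x34 blk=3 s=1: MISS | VC []
  [1] addr=0x33 blk=3 s=1: L1-HIT | VC []
  [2] addr=0x38 blk=3 s=1: L1-HIT | VC []
  [3] addr=0x36 blk=3 s=1: L1-HIT | VC []
  [4] addr=0x37 blk=3 s=1: L1-HIT | VC []
  [5] addr=0x99 blk=9 s=1: MISS | VC [3]
  [6] addr=0x93 blk=9 s=1: L1-HIT | VC [3]
  [7] addr=0xff blk=15 s=1: MISS | VC [3, 9]
  [8] addr=0x98 blk=9 s=1: VC-HIT | VC [3, 15]
  [9] addr=0xf9 blk=15 s=1: VC-HIT | VC [3, 9]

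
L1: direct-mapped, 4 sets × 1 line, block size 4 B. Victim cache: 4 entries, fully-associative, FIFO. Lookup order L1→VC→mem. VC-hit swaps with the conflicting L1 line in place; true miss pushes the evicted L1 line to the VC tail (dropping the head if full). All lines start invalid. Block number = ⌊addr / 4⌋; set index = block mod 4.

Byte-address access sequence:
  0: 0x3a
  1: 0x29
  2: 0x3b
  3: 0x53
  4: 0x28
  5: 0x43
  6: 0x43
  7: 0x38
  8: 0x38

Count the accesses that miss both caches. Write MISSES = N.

0: 0x3a (blk 14, set 2) → MISS  vc=[]
1: 0x29 (blk 10, set 2) → MISS  vc=[14]
2: 0x3b (blk 14, set 2) → VC-HIT  vc=[10]
3: 0x53 (blk 20, set 0) → MISS  vc=[10]
4: 0x28 (blk 10, set 2) → VC-HIT  vc=[14]
5: 0x43 (blk 16, set 0) → MISS  vc=[14, 20]
6: 0x43 (blk 16, set 0) → L1-HIT  vc=[14, 20]
7: 0x38 (blk 14, set 2) → VC-HIT  vc=[10, 20]
8: 0x38 (blk 14, set 2) → L1-HIT  vc=[10, 20]

MISSES = 4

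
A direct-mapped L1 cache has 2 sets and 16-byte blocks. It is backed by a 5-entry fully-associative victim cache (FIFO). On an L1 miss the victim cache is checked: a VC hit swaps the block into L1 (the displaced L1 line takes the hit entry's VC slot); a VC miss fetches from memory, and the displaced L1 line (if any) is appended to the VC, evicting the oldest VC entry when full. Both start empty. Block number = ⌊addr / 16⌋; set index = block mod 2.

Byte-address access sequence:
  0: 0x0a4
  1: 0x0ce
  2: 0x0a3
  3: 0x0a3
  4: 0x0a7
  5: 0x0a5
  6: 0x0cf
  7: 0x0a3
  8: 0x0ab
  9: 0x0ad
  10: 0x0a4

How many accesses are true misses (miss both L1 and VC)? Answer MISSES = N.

#0 0xa4→b10/s0 MISS; vc=[]
#1 0xce→b12/s0 MISS; vc=[10]
#2 0xa3→b10/s0 VC-HIT; vc=[12]
#3 0xa3→b10/s0 L1-HIT; vc=[12]
#4 0xa7→b10/s0 L1-HIT; vc=[12]
#5 0xa5→b10/s0 L1-HIT; vc=[12]
#6 0xcf→b12/s0 VC-HIT; vc=[10]
#7 0xa3→b10/s0 VC-HIT; vc=[12]
#8 0xab→b10/s0 L1-HIT; vc=[12]
#9 0xad→b10/s0 L1-HIT; vc=[12]
#10 0xa4→b10/s0 L1-HIT; vc=[12]

MISSES = 2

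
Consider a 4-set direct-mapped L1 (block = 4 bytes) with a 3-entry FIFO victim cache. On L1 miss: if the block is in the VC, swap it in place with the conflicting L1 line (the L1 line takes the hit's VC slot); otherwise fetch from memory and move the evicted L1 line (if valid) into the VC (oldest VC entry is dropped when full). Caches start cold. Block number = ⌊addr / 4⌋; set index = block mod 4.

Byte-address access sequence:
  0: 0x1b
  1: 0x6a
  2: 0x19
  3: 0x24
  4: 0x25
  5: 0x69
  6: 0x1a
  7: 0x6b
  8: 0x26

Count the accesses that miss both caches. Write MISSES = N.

#0 0x1b→b6/s2 MISS; vc=[]
#1 0x6a→b26/s2 MISS; vc=[6]
#2 0x19→b6/s2 VC-HIT; vc=[26]
#3 0x24→b9/s1 MISS; vc=[26]
#4 0x25→b9/s1 L1-HIT; vc=[26]
#5 0x69→b26/s2 VC-HIT; vc=[6]
#6 0x1a→b6/s2 VC-HIT; vc=[26]
#7 0x6b→b26/s2 VC-HIT; vc=[6]
#8 0x26→b9/s1 L1-HIT; vc=[6]

MISSES = 3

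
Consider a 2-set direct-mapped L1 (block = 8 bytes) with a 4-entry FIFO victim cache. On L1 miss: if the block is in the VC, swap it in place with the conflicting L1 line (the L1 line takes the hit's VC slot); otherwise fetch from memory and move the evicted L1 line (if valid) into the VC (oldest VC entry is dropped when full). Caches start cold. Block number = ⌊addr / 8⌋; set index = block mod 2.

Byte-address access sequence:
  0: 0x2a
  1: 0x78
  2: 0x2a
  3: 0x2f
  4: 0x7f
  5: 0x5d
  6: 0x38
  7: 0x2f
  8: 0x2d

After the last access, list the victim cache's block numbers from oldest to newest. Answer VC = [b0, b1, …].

VC = [7, 15, 11]

0: 0x2a (blk 5, set 1) → MISS  vc=[]
1: 0x78 (blk 15, set 1) → MISS  vc=[5]
2: 0x2a (blk 5, set 1) → VC-HIT  vc=[15]
3: 0x2f (blk 5, set 1) → L1-HIT  vc=[15]
4: 0x7f (blk 15, set 1) → VC-HIT  vc=[5]
5: 0x5d (blk 11, set 1) → MISS  vc=[5, 15]
6: 0x38 (blk 7, set 1) → MISS  vc=[5, 15, 11]
7: 0x2f (blk 5, set 1) → VC-HIT  vc=[7, 15, 11]
8: 0x2d (blk 5, set 1) → L1-HIT  vc=[7, 15, 11]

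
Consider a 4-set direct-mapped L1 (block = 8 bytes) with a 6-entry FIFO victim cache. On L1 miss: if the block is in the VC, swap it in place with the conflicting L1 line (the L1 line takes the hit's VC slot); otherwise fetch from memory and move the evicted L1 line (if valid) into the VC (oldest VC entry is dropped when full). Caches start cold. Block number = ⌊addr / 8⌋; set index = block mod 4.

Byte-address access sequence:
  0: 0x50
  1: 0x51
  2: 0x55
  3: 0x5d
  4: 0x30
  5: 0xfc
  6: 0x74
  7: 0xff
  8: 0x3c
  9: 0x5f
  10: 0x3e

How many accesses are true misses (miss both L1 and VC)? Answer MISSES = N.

  [0] addr=0x50 blk=10 s=2: MISS | VC []
  [1] addr=0x51 blk=10 s=2: L1-HIT | VC []
  [2] addr=0x55 blk=10 s=2: L1-HIT | VC []
  [3] addr=0x5d blk=11 s=3: MISS | VC []
  [4] addr=0x30 blk=6 s=2: MISS | VC [10]
  [5] addr=0xfc blk=31 s=3: MISS | VC [10, 11]
  [6] addr=0x74 blk=14 s=2: MISS | VC [10, 11, 6]
  [7] addr=0xff blk=31 s=3: L1-HIT | VC [10, 11, 6]
  [8] addr=0x3c blk=7 s=3: MISS | VC [10, 11, 6, 31]
  [9] addr=0x5f blk=11 s=3: VC-HIT | VC [10, 7, 6, 31]
  [10] addr=0x3e blk=7 s=3: VC-HIT | VC [10, 11, 6, 31]

MISSES = 6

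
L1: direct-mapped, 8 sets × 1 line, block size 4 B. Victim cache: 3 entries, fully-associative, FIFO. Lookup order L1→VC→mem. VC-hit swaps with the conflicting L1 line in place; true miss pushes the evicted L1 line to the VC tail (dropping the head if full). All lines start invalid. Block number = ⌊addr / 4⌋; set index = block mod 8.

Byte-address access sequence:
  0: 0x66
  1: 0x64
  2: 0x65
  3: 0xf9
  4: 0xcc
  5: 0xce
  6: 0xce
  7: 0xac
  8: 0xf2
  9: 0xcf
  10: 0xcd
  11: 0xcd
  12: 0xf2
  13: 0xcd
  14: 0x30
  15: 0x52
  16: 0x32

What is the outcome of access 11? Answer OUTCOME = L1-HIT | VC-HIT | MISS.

0: 0x66 (blk 25, set 1) → MISS  vc=[]
1: 0x64 (blk 25, set 1) → L1-HIT  vc=[]
2: 0x65 (blk 25, set 1) → L1-HIT  vc=[]
3: 0xf9 (blk 62, set 6) → MISS  vc=[]
4: 0xcc (blk 51, set 3) → MISS  vc=[]
5: 0xce (blk 51, set 3) → L1-HIT  vc=[]
6: 0xce (blk 51, set 3) → L1-HIT  vc=[]
7: 0xac (blk 43, set 3) → MISS  vc=[51]
8: 0xf2 (blk 60, set 4) → MISS  vc=[51]
9: 0xcf (blk 51, set 3) → VC-HIT  vc=[43]
10: 0xcd (blk 51, set 3) → L1-HIT  vc=[43]
11: 0xcd (blk 51, set 3) → L1-HIT  vc=[43]
12: 0xf2 (blk 60, set 4) → L1-HIT  vc=[43]
13: 0xcd (blk 51, set 3) → L1-HIT  vc=[43]
14: 0x30 (blk 12, set 4) → MISS  vc=[43, 60]
15: 0x52 (blk 20, set 4) → MISS  vc=[43, 60, 12]
16: 0x32 (blk 12, set 4) → VC-HIT  vc=[43, 60, 20]

OUTCOME = L1-HIT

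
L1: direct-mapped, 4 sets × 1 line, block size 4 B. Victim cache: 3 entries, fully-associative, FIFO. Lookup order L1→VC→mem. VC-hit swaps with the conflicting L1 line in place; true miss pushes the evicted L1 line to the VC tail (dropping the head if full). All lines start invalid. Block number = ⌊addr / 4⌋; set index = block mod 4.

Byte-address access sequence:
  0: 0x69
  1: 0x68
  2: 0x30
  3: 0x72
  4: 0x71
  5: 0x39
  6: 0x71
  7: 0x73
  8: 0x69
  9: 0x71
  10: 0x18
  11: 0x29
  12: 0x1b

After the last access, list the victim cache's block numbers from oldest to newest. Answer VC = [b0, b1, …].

  [0] addr=0x69 blk=26 s=2: MISS | VC []
  [1] addr=0x68 blk=26 s=2: L1-HIT | VC []
  [2] addr=0x30 blk=12 s=0: MISS | VC []
  [3] addr=0x72 blk=28 s=0: MISS | VC [12]
  [4] addr=0x71 blk=28 s=0: L1-HIT | VC [12]
  [5] addr=0x39 blk=14 s=2: MISS | VC [12, 26]
  [6] addr=0x71 blk=28 s=0: L1-HIT | VC [12, 26]
  [7] addr=0x73 blk=28 s=0: L1-HIT | VC [12, 26]
  [8] addr=0x69 blk=26 s=2: VC-HIT | VC [12, 14]
  [9] addr=0x71 blk=28 s=0: L1-HIT | VC [12, 14]
  [10] addr=0x18 blk=6 s=2: MISS | VC [12, 14, 26]
  [11] addr=0x29 blk=10 s=2: MISS | VC [14, 26, 6]
  [12] addr=0x1b blk=6 s=2: VC-HIT | VC [14, 26, 10]

VC = [14, 26, 10]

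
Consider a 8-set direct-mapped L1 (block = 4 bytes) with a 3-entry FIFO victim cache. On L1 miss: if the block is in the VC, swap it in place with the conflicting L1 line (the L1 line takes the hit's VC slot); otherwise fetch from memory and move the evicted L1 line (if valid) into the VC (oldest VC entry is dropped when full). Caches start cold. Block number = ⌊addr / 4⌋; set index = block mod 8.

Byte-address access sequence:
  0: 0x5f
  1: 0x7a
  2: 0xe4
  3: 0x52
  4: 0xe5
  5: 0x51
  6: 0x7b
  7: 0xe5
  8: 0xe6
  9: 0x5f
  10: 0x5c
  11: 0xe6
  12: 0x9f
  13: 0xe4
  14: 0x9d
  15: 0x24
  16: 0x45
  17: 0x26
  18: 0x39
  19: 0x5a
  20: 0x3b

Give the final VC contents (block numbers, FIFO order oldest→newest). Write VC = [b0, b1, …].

#0 0x5f→b23/s7 MISS; vc=[]
#1 0x7a→b30/s6 MISS; vc=[]
#2 0xe4→b57/s1 MISS; vc=[]
#3 0x52→b20/s4 MISS; vc=[]
#4 0xe5→b57/s1 L1-HIT; vc=[]
#5 0x51→b20/s4 L1-HIT; vc=[]
#6 0x7b→b30/s6 L1-HIT; vc=[]
#7 0xe5→b57/s1 L1-HIT; vc=[]
#8 0xe6→b57/s1 L1-HIT; vc=[]
#9 0x5f→b23/s7 L1-HIT; vc=[]
#10 0x5c→b23/s7 L1-HIT; vc=[]
#11 0xe6→b57/s1 L1-HIT; vc=[]
#12 0x9f→b39/s7 MISS; vc=[23]
#13 0xe4→b57/s1 L1-HIT; vc=[23]
#14 0x9d→b39/s7 L1-HIT; vc=[23]
#15 0x24→b9/s1 MISS; vc=[23,57]
#16 0x45→b17/s1 MISS; vc=[23,57,9]
#17 0x26→b9/s1 VC-HIT; vc=[23,57,17]
#18 0x39→b14/s6 MISS; vc=[57,17,30]
#19 0x5a→b22/s6 MISS; vc=[17,30,14]
#20 0x3b→b14/s6 VC-HIT; vc=[17,30,22]

VC = [17, 30, 22]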